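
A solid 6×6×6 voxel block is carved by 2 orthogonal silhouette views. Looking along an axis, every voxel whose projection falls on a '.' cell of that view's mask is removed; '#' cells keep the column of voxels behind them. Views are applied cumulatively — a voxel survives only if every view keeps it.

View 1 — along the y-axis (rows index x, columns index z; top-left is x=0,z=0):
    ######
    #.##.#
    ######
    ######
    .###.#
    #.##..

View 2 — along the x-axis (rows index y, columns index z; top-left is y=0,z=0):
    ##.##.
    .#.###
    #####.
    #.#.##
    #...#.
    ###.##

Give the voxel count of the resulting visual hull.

initial block: 6^3 = 216
step 1: project along y, AND mask (29/36) → |grid| = 174
step 2: project along x, AND mask (24/36) → |grid| = 110

110 voxels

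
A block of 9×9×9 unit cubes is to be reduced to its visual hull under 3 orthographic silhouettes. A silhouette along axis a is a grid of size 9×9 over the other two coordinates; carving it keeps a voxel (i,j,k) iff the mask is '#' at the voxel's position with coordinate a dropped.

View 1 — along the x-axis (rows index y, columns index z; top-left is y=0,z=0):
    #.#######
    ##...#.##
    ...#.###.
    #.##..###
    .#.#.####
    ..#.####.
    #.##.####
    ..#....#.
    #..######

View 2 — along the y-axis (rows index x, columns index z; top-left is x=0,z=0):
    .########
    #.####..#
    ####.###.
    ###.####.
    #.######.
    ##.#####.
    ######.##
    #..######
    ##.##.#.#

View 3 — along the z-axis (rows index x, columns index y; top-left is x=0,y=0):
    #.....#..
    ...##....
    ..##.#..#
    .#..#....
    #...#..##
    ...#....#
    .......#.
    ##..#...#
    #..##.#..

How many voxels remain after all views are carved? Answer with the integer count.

|visual hull| = 117

before carving: 729 voxels (9×9×9)
  1. axis=0 (YZ plane), |mask|=50  ⇒  voxels=450
  2. axis=1 (XZ plane), |mask|=63  ⇒  voxels=352
  3. axis=2 (XY plane), |mask|=25  ⇒  voxels=117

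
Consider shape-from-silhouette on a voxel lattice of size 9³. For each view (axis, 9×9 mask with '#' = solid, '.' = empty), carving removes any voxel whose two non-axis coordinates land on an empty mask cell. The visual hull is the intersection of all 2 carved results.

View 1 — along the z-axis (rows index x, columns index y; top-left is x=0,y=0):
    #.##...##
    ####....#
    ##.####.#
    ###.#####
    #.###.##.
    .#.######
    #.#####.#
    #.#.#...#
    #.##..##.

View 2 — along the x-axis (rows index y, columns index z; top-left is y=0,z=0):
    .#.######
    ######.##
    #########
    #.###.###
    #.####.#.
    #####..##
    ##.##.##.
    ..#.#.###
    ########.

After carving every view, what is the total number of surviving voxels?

start: 9×9×9 = 729 voxels
carve view 1 (along z, XY-mask fill 54/81): 486 voxels remain
carve view 2 (along x, YZ-mask fill 63/81): 381 voxels remain

|visual hull| = 381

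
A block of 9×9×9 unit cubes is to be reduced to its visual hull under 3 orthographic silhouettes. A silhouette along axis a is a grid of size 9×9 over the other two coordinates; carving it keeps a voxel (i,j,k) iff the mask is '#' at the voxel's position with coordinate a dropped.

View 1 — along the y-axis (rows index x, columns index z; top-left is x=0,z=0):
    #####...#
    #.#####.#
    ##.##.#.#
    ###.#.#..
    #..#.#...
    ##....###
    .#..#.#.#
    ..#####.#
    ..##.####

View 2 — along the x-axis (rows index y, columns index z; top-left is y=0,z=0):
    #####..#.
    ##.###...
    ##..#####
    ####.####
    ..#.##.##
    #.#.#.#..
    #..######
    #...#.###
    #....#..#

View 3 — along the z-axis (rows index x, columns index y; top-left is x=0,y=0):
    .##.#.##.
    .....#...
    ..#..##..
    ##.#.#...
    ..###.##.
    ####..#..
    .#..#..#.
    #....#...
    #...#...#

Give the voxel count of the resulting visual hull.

|visual hull| = 101

start: 9×9×9 = 729 voxels
after view 1 [y-axis, 48 of 81 cells solid] → remaining = 432
after view 2 [x-axis, 50 of 81 cells solid] → remaining = 267
after view 3 [z-axis, 31 of 81 cells solid] → remaining = 101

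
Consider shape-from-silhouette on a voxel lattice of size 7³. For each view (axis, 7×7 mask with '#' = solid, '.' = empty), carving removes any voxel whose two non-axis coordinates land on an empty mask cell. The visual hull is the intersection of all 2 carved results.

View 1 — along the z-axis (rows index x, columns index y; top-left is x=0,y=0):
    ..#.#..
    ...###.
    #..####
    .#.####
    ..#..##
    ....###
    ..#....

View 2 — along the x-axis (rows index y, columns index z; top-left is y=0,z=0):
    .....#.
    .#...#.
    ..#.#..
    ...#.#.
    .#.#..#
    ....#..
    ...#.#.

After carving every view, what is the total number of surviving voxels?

|visual hull| = 43

initial block: 7^3 = 343
after view 1 [z-axis, 22 of 49 cells solid] → remaining = 154
after view 2 [x-axis, 13 of 49 cells solid] → remaining = 43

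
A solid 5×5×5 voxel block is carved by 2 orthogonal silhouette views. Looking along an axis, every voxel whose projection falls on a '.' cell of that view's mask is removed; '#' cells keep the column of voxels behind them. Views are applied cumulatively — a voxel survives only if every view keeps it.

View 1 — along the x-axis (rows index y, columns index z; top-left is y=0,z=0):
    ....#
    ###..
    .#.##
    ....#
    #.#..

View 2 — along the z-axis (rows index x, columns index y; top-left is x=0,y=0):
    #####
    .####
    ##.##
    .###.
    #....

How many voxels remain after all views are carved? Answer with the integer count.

initial block: 5^3 = 125
carve view 1 (along x, YZ-mask fill 10/25): 50 voxels remain
carve view 2 (along z, XY-mask fill 17/25): 34 voxels remain

|visual hull| = 34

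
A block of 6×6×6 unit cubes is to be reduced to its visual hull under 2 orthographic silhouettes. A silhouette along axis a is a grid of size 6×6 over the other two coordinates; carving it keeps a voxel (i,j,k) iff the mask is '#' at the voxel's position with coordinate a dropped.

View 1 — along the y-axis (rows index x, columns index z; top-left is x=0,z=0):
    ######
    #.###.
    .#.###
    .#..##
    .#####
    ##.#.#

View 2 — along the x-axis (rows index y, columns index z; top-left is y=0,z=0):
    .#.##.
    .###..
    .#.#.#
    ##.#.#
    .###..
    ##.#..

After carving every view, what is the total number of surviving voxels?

initial block: 6^3 = 216
[1] y-view keeps 26 columns → grid now 156
[2] x-view keeps 19 columns → grid now 87

voxel count = 87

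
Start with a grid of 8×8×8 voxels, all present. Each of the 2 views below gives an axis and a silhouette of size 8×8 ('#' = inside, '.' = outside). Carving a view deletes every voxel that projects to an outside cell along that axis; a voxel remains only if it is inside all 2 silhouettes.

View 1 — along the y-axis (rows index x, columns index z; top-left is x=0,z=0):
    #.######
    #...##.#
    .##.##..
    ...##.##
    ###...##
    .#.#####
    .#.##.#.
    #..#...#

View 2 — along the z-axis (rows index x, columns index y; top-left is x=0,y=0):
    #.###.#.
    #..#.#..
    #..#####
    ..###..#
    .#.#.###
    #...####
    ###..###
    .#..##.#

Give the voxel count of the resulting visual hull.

|visual hull| = 178

start: 8×8×8 = 512 voxels
step 1: project along y, AND mask (37/64) → |grid| = 296
step 2: project along z, AND mask (38/64) → |grid| = 178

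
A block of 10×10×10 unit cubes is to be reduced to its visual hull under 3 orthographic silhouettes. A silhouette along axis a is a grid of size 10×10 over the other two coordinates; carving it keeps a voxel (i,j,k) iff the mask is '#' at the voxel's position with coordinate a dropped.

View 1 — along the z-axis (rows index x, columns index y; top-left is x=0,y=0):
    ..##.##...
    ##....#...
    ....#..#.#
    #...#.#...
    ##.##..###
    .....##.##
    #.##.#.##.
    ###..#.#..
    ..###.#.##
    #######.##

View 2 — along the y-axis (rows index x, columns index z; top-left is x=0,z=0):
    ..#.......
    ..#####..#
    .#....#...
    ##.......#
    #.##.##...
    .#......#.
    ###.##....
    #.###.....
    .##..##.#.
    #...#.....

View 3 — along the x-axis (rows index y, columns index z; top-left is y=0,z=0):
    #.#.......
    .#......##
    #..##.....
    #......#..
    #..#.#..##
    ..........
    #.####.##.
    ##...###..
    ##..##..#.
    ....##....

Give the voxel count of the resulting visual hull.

65 voxels

before carving: 1000 voxels (10×10×10)
V1 z: intersect with XY mask (50 set) -- 500 left
V2 y: intersect with XZ mask (35 set) -- 178 left
V3 x: intersect with YZ mask (34 set) -- 65 left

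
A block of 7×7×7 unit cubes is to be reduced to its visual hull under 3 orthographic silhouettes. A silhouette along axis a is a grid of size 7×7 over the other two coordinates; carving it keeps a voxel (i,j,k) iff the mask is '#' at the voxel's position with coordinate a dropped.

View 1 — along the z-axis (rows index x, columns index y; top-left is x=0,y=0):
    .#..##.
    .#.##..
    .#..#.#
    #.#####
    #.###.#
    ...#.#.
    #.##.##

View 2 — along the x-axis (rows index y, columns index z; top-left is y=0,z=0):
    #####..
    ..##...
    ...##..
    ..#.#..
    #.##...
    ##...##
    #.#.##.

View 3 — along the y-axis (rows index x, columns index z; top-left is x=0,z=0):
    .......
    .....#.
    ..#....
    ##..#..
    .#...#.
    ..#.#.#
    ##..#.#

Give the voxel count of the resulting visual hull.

voxel count = 28

before carving: 343 voxels (7×7×7)
step 1: project along z, AND mask (27/49) → |grid| = 189
step 2: project along x, AND mask (22/49) → |grid| = 84
step 3: project along y, AND mask (14/49) → |grid| = 28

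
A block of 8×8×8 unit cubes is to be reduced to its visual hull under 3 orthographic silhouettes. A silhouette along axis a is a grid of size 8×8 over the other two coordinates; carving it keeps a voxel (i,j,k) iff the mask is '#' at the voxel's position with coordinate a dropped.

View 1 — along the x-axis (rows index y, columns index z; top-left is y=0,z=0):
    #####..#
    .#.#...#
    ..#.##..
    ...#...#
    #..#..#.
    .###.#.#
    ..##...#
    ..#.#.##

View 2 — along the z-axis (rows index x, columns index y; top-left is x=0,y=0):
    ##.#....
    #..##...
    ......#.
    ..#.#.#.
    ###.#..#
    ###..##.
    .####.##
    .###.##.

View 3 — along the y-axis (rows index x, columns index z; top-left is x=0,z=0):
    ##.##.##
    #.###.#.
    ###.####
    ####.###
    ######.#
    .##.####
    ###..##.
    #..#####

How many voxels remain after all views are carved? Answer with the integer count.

|visual hull| = 79

initial block: 8^3 = 512
V1 x: intersect with YZ mask (29 set) -- 232 left
V2 z: intersect with XY mask (31 set) -- 107 left
V3 y: intersect with XZ mask (49 set) -- 79 left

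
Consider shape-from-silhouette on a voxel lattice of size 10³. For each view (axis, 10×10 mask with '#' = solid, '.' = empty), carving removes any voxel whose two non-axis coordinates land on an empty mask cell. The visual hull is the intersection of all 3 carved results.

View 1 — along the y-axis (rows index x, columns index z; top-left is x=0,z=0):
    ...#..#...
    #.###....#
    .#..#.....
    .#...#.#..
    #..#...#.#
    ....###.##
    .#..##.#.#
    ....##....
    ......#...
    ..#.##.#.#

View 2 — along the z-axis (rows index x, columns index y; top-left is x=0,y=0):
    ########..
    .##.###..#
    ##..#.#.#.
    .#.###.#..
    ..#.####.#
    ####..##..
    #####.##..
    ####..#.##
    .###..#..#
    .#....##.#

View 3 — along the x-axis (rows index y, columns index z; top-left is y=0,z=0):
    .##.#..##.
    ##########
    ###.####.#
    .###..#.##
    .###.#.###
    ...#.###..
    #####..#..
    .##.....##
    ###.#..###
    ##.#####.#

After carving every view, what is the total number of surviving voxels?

remaining voxels: 133

start: 10×10×10 = 1000 voxels
  1. axis=1 (XZ plane), |mask|=34  ⇒  voxels=340
  2. axis=2 (XY plane), |mask|=59  ⇒  voxels=199
  3. axis=0 (YZ plane), |mask|=65  ⇒  voxels=133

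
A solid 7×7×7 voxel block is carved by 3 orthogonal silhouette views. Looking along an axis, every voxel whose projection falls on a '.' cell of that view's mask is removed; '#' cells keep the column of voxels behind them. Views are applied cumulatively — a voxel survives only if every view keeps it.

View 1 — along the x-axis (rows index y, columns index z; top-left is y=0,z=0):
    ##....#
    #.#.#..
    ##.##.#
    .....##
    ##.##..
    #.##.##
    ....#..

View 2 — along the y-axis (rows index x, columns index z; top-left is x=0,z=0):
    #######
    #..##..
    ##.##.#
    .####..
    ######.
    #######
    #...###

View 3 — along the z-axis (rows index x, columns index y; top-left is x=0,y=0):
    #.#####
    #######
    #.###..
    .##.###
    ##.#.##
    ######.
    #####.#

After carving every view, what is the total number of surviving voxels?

initial block: 7^3 = 343
  1. axis=0 (YZ plane), |mask|=23  ⇒  voxels=161
  2. axis=1 (XZ plane), |mask|=36  ⇒  voxels=123
  3. axis=2 (XY plane), |mask|=39  ⇒  voxels=101

remaining voxels: 101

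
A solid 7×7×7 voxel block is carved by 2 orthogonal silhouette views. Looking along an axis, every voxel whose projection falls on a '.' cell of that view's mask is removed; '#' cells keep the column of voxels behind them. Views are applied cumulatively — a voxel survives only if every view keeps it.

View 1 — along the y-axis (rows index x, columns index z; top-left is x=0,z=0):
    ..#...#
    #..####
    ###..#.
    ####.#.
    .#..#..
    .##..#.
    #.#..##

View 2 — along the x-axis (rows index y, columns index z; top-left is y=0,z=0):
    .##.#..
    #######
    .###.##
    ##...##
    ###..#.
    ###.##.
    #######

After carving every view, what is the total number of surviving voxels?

full grid |V| = 343
step 1: project along y, AND mask (25/49) → |grid| = 175
step 2: project along x, AND mask (35/49) → |grid| = 134

134 voxels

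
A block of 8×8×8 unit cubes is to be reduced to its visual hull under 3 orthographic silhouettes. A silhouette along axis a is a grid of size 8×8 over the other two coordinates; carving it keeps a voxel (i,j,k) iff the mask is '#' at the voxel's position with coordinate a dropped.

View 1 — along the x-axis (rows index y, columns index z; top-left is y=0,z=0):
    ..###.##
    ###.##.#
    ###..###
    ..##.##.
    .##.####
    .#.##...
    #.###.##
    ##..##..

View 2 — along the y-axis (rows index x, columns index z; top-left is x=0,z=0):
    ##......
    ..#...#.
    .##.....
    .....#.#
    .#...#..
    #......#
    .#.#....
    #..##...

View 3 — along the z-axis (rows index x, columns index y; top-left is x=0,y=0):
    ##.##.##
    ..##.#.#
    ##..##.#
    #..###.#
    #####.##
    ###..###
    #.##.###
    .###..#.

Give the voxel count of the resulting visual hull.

remaining voxels: 53

full grid |V| = 512
carve view 1 (along x, YZ-mask fill 40/64): 320 voxels remain
carve view 2 (along y, XZ-mask fill 17/64): 83 voxels remain
carve view 3 (along z, XY-mask fill 43/64): 53 voxels remain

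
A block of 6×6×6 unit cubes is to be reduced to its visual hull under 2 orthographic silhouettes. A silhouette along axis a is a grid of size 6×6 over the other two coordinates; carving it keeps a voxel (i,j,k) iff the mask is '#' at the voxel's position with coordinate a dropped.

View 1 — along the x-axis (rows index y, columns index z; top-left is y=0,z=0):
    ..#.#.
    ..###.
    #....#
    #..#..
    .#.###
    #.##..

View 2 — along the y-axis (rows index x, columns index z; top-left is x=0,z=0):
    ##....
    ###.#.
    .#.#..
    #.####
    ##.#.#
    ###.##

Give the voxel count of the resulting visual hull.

initial block: 6^3 = 216
V1 x: intersect with YZ mask (16 set) -- 96 left
V2 y: intersect with XZ mask (22 set) -- 56 left

56 voxels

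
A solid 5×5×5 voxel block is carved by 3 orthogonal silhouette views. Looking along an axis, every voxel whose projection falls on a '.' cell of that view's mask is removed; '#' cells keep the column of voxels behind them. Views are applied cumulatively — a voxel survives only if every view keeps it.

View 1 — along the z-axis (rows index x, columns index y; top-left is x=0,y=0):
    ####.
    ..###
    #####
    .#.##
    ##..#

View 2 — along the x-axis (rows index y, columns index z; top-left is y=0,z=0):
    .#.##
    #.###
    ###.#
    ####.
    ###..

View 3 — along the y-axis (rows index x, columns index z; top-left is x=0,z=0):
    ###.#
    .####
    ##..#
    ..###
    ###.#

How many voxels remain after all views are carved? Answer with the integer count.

before carving: 125 voxels (5×5×5)
[1] z-view keeps 18 columns → grid now 90
[2] x-view keeps 18 columns → grid now 65
[3] y-view keeps 18 columns → grid now 45

45 voxels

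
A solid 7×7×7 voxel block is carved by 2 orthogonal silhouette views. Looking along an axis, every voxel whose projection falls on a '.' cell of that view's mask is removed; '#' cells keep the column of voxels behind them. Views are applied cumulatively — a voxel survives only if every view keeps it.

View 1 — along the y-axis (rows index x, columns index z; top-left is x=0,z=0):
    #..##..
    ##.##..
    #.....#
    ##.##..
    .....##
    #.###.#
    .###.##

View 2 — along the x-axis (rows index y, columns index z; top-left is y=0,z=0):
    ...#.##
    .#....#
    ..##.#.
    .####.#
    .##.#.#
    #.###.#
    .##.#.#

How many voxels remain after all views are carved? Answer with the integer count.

before carving: 343 voxels (7×7×7)
  1. axis=1 (XZ plane), |mask|=25  ⇒  voxels=175
  2. axis=0 (YZ plane), |mask|=26  ⇒  voxels=91

remaining voxels: 91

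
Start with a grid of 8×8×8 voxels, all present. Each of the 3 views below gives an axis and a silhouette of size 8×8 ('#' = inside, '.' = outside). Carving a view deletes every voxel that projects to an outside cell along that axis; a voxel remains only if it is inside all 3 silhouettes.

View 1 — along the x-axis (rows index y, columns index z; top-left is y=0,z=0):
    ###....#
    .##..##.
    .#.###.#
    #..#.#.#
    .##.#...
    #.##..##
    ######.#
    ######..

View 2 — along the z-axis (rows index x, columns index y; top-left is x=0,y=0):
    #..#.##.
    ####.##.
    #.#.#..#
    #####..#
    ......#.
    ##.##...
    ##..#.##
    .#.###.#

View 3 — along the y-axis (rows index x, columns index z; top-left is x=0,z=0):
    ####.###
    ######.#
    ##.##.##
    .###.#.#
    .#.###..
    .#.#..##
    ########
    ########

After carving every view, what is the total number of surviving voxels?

voxel count = 135

full grid |V| = 512
[1] x-view keeps 38 columns → grid now 304
[2] z-view keeps 35 columns → grid now 161
[3] y-view keeps 49 columns → grid now 135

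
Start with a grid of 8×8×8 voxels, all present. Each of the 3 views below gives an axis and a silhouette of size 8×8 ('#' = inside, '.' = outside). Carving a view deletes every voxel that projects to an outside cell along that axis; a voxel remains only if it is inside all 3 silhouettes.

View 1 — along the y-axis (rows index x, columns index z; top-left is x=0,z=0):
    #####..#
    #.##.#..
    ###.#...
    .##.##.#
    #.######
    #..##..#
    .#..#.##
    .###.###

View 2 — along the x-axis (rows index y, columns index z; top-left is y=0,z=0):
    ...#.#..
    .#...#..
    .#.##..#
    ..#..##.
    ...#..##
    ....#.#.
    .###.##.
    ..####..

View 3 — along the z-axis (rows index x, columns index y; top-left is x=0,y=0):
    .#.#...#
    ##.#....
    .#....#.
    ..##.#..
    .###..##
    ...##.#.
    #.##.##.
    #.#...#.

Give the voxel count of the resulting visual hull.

initial block: 8^3 = 512
carve view 1 (along y, XZ-mask fill 40/64): 320 voxels remain
carve view 2 (along x, YZ-mask fill 25/64): 120 voxels remain
carve view 3 (along z, XY-mask fill 27/64): 55 voxels remain

|visual hull| = 55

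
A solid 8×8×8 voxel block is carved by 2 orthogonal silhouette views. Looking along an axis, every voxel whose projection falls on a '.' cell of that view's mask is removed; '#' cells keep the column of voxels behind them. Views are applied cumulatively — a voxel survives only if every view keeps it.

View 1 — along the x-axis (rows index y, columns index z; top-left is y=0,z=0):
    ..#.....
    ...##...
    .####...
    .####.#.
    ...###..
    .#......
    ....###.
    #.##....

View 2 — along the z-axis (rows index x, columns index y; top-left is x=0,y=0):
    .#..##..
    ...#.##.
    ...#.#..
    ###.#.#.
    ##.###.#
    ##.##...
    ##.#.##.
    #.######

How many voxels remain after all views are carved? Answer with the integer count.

initial block: 8^3 = 512
V1 x: intersect with YZ mask (22 set) -- 176 left
V2 z: intersect with XY mask (35 set) -- 92 left

voxel count = 92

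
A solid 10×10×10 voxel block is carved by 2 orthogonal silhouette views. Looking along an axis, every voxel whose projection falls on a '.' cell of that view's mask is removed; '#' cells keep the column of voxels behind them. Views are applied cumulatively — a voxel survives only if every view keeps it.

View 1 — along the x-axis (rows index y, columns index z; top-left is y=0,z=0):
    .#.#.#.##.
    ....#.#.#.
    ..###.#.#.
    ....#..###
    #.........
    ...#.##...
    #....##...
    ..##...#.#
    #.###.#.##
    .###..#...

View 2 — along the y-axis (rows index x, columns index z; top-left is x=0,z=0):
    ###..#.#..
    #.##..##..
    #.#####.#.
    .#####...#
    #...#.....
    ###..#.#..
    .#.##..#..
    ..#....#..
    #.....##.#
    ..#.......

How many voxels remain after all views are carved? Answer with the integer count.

remaining voxels: 153

initial block: 10^3 = 1000
[1] x-view keeps 39 columns → grid now 390
[2] y-view keeps 41 columns → grid now 153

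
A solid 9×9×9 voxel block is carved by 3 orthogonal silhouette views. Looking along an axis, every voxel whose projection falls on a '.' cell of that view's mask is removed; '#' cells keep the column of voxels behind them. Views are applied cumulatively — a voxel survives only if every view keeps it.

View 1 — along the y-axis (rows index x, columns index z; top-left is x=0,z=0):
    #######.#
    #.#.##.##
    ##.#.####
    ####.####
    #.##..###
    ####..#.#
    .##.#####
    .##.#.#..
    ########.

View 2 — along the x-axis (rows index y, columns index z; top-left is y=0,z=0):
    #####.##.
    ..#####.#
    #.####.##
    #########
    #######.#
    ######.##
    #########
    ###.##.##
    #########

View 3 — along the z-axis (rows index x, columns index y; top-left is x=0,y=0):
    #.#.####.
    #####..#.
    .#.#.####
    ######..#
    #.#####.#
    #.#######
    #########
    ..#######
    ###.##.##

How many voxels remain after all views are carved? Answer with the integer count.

start: 9×9×9 = 729 voxels
after view 1 [y-axis, 60 of 81 cells solid] → remaining = 540
after view 2 [x-axis, 70 of 81 cells solid] → remaining = 464
after view 3 [z-axis, 63 of 81 cells solid] → remaining = 359

359 voxels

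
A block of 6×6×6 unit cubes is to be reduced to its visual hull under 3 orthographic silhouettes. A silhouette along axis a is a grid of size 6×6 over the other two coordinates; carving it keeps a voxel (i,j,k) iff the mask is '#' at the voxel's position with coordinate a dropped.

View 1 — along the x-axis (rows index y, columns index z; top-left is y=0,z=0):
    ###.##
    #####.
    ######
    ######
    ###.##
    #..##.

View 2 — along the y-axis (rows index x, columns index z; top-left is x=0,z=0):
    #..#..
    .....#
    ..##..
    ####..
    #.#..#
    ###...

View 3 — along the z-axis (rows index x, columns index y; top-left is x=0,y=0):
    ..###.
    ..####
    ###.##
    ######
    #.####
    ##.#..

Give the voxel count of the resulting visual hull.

57 voxels

before carving: 216 voxels (6×6×6)
step 1: project along x, AND mask (30/36) → |grid| = 180
step 2: project along y, AND mask (15/36) → |grid| = 74
step 3: project along z, AND mask (26/36) → |grid| = 57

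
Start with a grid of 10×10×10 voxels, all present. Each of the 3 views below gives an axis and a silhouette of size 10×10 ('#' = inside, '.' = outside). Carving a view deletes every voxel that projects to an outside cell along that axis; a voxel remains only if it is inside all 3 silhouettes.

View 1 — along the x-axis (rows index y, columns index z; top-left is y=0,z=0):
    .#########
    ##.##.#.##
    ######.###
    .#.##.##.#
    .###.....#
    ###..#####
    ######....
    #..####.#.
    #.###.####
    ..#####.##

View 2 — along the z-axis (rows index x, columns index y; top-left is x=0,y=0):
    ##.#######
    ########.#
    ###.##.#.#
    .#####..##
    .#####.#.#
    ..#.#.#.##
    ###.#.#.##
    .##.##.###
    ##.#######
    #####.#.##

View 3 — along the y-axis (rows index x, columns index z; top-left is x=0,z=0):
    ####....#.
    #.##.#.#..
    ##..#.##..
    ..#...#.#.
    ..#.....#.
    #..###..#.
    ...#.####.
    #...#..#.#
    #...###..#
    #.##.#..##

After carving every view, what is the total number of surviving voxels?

voxel count = 231

start: 10×10×10 = 1000 voxels
V1 x: intersect with YZ mask (70 set) -- 700 left
V2 z: intersect with XY mask (75 set) -- 519 left
V3 y: intersect with XZ mask (45 set) -- 231 left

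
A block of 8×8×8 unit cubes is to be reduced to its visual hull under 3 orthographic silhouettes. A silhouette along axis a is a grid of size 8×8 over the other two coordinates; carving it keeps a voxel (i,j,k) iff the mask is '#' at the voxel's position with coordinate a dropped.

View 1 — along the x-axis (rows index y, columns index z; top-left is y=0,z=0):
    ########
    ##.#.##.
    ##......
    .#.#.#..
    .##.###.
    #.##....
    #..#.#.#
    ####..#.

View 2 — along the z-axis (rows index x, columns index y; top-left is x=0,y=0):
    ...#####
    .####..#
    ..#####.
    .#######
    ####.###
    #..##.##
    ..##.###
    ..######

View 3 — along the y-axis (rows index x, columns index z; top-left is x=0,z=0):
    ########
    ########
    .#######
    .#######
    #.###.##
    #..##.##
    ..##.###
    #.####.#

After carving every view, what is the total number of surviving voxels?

137 voxels

before carving: 512 voxels (8×8×8)
[1] x-view keeps 35 columns → grid now 280
[2] z-view keeps 45 columns → grid now 178
[3] y-view keeps 52 columns → grid now 137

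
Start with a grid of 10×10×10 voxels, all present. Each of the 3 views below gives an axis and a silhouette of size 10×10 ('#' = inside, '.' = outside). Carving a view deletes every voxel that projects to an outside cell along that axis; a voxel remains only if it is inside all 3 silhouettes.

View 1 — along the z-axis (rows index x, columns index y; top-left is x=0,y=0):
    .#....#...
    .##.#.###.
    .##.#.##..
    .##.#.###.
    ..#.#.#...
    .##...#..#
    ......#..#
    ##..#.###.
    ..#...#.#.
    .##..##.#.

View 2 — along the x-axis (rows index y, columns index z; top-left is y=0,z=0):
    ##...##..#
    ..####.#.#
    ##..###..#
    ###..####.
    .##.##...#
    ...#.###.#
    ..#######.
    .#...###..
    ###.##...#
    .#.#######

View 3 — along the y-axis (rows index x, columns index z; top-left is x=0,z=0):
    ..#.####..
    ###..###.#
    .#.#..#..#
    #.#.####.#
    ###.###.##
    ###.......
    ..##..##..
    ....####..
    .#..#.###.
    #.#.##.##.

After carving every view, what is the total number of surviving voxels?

|visual hull| = 144

full grid |V| = 1000
V1 z: intersect with XY mask (42 set) -- 420 left
V2 x: intersect with YZ mask (59 set) -- 251 left
V3 y: intersect with XZ mask (53 set) -- 144 left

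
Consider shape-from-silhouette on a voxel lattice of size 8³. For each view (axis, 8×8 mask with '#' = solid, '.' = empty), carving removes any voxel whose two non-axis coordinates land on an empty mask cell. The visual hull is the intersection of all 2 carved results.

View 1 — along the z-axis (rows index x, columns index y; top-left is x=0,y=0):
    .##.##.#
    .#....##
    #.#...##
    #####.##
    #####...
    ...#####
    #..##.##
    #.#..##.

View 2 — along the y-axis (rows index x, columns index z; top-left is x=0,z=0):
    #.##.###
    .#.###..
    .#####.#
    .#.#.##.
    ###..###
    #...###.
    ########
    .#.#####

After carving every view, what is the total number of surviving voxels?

initial block: 8^3 = 512
step 1: project along z, AND mask (38/64) → |grid| = 304
step 2: project along y, AND mask (44/64) → |grid| = 208

|visual hull| = 208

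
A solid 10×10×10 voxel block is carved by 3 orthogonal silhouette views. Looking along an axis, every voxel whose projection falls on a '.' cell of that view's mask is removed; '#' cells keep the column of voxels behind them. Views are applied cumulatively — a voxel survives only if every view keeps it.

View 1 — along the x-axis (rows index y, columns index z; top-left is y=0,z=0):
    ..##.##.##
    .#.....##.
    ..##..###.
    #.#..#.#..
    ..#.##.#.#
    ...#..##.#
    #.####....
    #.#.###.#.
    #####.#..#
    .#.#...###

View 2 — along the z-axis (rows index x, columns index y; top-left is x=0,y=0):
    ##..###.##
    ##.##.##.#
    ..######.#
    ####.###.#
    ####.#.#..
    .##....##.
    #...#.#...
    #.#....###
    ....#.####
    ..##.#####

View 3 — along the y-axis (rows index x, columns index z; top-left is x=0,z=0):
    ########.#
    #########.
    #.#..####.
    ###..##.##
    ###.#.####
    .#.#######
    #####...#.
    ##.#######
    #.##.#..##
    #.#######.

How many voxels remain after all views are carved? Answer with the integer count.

full grid |V| = 1000
V1 x: intersect with YZ mask (50 set) -- 500 left
V2 z: intersect with XY mask (59 set) -- 299 left
V3 y: intersect with XZ mask (76 set) -- 233 left

233 voxels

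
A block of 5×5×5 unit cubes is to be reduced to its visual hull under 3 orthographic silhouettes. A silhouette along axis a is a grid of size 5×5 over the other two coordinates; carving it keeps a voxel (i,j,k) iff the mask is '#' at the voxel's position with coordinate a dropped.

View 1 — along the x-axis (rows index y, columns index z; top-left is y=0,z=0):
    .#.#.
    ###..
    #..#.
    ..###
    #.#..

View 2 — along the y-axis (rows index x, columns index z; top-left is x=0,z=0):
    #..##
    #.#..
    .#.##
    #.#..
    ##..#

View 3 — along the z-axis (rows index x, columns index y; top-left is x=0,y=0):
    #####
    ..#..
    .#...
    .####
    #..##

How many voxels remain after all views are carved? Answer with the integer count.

voxel count = 18

before carving: 125 voxels (5×5×5)
V1 x: intersect with YZ mask (12 set) -- 60 left
V2 y: intersect with XZ mask (13 set) -- 31 left
V3 z: intersect with XY mask (14 set) -- 18 left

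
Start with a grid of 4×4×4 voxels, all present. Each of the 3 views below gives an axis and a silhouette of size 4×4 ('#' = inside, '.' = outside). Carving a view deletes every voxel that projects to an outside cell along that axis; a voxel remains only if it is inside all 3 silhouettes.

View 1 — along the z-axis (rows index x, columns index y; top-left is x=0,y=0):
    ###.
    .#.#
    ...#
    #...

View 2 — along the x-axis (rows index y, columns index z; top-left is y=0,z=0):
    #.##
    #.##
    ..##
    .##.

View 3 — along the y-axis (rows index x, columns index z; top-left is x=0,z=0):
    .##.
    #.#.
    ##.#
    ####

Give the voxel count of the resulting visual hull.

|visual hull| = 10

start: 4×4×4 = 64 voxels
[1] z-view keeps 7 columns → grid now 28
[2] x-view keeps 10 columns → grid now 18
[3] y-view keeps 11 columns → grid now 10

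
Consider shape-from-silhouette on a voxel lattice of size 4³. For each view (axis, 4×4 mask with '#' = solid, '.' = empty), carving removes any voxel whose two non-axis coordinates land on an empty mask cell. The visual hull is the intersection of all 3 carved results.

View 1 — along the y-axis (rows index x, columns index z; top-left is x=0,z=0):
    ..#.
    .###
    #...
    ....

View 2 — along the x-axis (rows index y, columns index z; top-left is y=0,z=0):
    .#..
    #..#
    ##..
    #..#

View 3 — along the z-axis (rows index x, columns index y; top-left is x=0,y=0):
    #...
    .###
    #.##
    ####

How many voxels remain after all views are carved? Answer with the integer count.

5 voxels

start: 4×4×4 = 64 voxels
[1] y-view keeps 5 columns → grid now 20
[2] x-view keeps 7 columns → grid now 7
[3] z-view keeps 11 columns → grid now 5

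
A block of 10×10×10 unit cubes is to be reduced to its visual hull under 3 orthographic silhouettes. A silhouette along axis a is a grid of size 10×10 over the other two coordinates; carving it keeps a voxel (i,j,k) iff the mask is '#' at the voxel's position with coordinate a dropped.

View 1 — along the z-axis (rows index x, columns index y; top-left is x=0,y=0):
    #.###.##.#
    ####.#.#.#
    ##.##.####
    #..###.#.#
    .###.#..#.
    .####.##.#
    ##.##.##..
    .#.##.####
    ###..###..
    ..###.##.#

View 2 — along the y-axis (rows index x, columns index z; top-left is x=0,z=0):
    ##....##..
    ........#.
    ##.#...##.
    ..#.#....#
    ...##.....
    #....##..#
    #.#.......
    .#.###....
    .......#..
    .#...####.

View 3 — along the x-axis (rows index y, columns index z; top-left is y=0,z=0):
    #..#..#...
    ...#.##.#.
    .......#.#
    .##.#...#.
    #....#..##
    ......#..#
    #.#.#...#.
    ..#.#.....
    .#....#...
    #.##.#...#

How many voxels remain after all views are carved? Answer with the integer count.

full grid |V| = 1000
carve view 1 (along z, XY-mask fill 65/100): 650 voxels remain
carve view 2 (along y, XZ-mask fill 31/100): 207 voxels remain
carve view 3 (along x, YZ-mask fill 32/100): 66 voxels remain

66 voxels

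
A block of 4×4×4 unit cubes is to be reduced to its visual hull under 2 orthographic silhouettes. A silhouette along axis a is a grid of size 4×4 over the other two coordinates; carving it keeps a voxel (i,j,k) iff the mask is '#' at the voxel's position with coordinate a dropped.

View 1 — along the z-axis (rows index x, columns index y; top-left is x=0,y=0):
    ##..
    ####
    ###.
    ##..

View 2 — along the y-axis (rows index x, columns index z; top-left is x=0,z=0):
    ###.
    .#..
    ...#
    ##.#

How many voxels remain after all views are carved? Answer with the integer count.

|visual hull| = 19

start: 4×4×4 = 64 voxels
  1. axis=2 (XY plane), |mask|=11  ⇒  voxels=44
  2. axis=1 (XZ plane), |mask|=8  ⇒  voxels=19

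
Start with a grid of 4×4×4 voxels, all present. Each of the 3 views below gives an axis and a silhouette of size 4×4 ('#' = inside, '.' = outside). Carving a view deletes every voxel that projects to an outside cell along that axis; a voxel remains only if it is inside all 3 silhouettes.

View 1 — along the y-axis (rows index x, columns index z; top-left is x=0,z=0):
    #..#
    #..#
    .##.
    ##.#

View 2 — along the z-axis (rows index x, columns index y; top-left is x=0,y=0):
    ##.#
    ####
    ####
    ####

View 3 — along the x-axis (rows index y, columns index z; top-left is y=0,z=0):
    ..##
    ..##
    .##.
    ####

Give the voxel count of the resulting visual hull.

initial block: 4^3 = 64
after view 1 [y-axis, 9 of 16 cells solid] → remaining = 36
after view 2 [z-axis, 15 of 16 cells solid] → remaining = 34
after view 3 [x-axis, 10 of 16 cells solid] → remaining = 20

|visual hull| = 20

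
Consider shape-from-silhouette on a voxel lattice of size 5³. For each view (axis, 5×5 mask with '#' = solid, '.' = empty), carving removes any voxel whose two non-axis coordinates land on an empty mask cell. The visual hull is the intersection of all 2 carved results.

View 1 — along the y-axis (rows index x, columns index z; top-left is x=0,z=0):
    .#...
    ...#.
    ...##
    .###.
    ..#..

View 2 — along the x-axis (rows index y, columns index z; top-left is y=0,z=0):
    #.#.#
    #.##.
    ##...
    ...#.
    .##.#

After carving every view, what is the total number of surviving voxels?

remaining voxels: 18

before carving: 125 voxels (5×5×5)
step 1: project along y, AND mask (8/25) → |grid| = 40
step 2: project along x, AND mask (12/25) → |grid| = 18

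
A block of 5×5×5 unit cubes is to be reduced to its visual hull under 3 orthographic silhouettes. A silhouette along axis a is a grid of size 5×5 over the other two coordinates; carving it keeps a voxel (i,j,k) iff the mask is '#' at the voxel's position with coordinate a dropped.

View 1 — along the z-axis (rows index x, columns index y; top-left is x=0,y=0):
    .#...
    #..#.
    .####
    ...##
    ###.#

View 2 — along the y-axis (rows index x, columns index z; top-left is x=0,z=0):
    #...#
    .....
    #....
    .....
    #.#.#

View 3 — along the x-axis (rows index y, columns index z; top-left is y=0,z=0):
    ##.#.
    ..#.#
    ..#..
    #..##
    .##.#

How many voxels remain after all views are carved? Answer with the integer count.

8 voxels

initial block: 5^3 = 125
step 1: project along z, AND mask (13/25) → |grid| = 65
step 2: project along y, AND mask (6/25) → |grid| = 18
step 3: project along x, AND mask (12/25) → |grid| = 8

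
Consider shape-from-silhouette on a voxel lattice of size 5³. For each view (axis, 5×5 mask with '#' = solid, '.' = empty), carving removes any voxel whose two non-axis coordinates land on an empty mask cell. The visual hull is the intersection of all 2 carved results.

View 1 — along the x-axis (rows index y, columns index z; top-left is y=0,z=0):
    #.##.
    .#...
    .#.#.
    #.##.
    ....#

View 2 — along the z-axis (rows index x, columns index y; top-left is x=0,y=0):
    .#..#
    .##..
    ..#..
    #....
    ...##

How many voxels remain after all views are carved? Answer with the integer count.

initial block: 5^3 = 125
[1] x-view keeps 10 columns → grid now 50
[2] z-view keeps 8 columns → grid now 14

14 voxels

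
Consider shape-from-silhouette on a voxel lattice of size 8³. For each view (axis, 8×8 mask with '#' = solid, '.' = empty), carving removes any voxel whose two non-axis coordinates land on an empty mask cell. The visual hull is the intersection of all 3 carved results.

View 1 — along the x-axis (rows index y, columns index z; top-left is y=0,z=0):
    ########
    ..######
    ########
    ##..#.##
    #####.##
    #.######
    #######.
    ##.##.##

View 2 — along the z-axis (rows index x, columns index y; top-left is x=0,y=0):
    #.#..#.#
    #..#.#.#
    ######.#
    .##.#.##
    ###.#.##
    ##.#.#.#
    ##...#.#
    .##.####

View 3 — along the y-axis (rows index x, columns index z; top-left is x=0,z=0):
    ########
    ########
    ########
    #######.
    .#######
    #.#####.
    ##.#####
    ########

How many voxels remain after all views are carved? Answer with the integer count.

|visual hull| = 258

before carving: 512 voxels (8×8×8)
  1. axis=0 (YZ plane), |mask|=54  ⇒  voxels=432
  2. axis=2 (XY plane), |mask|=41  ⇒  voxels=278
  3. axis=1 (XZ plane), |mask|=59  ⇒  voxels=258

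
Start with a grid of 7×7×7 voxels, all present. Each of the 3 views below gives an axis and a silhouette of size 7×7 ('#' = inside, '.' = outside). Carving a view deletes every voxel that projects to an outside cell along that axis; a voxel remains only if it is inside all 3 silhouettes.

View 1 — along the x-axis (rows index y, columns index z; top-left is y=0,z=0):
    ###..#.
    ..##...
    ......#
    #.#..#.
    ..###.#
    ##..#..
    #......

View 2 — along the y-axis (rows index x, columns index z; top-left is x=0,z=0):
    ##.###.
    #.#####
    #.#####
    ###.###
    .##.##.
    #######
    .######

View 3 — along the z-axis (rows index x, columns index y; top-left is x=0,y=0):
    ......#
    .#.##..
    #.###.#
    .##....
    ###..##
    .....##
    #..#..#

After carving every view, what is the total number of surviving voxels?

full grid |V| = 343
V1 x: intersect with YZ mask (18 set) -- 126 left
V2 y: intersect with XZ mask (40 set) -- 102 left
V3 z: intersect with XY mask (21 set) -- 39 left

|visual hull| = 39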